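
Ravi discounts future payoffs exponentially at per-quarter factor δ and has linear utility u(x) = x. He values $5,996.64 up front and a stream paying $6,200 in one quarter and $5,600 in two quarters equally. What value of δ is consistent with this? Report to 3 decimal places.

Equating present values: 5996.64 = 6200δ + 5600δ².
Rearranged: 5600δ² + 6200δ − 5996.64 = 0.
δ = (−6200 + √(6200² + 4·5600·5996.64)) / (2·5600) = (−6200 + √172764736.00) / 11200 ≈ 0.620.

δ ≈ 0.620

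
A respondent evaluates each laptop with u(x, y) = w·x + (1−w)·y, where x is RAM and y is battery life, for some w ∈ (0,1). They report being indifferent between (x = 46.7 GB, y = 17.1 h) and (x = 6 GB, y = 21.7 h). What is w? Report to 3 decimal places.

Indifference: w·46.7 + (1−w)·17.1 = w·6 + (1−w)·21.7.
w·(46.7−6) = (1−w)·(21.7−17.1), i.e. w·40.7 = (1−w)·4.6.
The marginal rate of substitution is 4.6/40.7, so w = 4.6/(40.7+4.6) = 0.102.

w = 0.102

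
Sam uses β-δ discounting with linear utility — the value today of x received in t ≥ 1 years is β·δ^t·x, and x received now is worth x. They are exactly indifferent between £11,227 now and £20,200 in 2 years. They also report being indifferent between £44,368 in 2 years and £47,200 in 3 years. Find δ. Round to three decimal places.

δ ≈ 0.940

Both payoffs in the second observation are in the future, so β drops out: δ^2·44368 = δ^3·47200 ⇒ δ = 44368/47200 = 0.94000.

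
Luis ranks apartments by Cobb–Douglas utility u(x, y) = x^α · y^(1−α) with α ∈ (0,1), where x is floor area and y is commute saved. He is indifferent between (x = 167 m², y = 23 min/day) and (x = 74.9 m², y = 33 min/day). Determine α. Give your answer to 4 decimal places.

α ≈ 0.3105

Indifference: 167^α · 23^(1−α) = 74.9^α · 33^(1−α).
Rearrange to (167/74.9)^α = (33/23)^(1−α) and take logs: α·0.8018399 = (1−α)·0.3610133.
So α/(1−α) = (0.3610133)/(0.8018399) = 0.4502311, and α = 0.4502311/1.4502311 ≈ 0.3105.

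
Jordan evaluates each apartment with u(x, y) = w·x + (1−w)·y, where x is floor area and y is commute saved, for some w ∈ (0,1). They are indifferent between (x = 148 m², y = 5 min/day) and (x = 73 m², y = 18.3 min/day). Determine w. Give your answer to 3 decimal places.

Equating utilities: w·148 + (1−w)·5 = w·73 + (1−w)·18.3.
Collecting terms: w·75 = (1−w)·13.3.
The marginal rate of substitution is 13.3/75, so w = 13.3/(75+13.3) = 0.151.

w = 0.151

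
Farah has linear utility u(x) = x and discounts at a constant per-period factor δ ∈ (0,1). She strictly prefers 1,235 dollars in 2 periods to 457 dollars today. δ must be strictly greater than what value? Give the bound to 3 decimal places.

δ > 0.608

The preference means 457 < δ^2·1235.
Hence δ^2 > 457/1235 = 0.37004, and x ↦ x^(1/2) is increasing on (0,∞).
δ > (457/1235)^(1/2) ≈ 0.608.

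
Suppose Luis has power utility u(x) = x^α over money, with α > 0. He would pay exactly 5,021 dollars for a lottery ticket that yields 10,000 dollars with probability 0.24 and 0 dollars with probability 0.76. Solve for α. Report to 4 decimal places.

The lottery's expected utility is 0.24·u(10000) + 0.76·u(0) = 0.24·10000^α (since u(0) = 0 for α > 0).
Equating: 5021^α = 0.24·10000^α, i.e. 0.5021^α = 0.24.
Taking logs: α·ln(5021/10000) = ln(0.24), so α = -1.4271164 / -0.6889560 ≈ 2.0714.

α ≈ 2.0714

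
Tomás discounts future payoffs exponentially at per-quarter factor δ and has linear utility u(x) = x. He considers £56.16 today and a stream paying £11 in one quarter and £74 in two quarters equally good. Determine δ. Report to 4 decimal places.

δ ≈ 0.8000

Present value of the stream is 11·δ + 74·δ². Indifference gives 11δ + 74δ² = 56.16.
Rearranged: 74δ² + 11δ − 56.16 = 0.
The positive root is δ = [−11 + √(11² + 4·74·56.16)] / (2·74) = (−11 + 129.400)/148 ≈ 0.8000.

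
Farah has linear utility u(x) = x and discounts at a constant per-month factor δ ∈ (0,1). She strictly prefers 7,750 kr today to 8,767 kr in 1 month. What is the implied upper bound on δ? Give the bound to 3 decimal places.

Under u(x) = x this choice says 7750 > δ·8767.
Dividing through by 8767 gives δ < 0.88400.

δ < 0.884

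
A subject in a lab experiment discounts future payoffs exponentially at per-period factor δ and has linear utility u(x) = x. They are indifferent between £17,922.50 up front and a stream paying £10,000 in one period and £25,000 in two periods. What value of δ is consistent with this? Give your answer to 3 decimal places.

δ ≈ 0.670

Equating present values: 17922.50 = 10000δ + 25000δ².
Rearranged: 25000δ² + 10000δ − 17922.50 = 0.
δ = (−10000 + √(10000² + 4·25000·17922.50)) / (2·25000) = (−10000 + √1892250000.00) / 50000 ≈ 0.670.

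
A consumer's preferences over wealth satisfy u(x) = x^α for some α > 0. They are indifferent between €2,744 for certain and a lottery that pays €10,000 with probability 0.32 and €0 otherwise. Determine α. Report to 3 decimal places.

The lottery's expected utility is 0.32·u(10000) + 0.68·u(0) = 0.32·10000^α (since u(0) = 0 for α > 0).
Equating: 2744^α = 0.32·10000^α, i.e. 0.2744^α = 0.32.
Take logs: α = ln 0.32 / ln(2744/10000) ≈ 0.88112.

α ≈ 0.881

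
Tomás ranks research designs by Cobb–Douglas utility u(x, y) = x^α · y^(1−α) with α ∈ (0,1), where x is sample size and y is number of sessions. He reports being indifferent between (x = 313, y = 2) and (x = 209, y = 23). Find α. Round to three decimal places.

α ≈ 0.858

The Cobb–Douglas utilities coincide, so 313^α·2^(1−α) = 209^α·23^(1−α).
Rearrange to (313/209)^α = (23/2)^(1−α) and take logs: α·0.403869 = (1−α)·2.442347.
So α/(1−α) = (2.442347)/(0.403869) = 6.047374, and α = 6.047374/7.047374 ≈ 0.858.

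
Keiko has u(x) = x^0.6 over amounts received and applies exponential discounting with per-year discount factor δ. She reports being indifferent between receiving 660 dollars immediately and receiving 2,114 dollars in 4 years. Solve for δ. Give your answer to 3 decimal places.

δ ≈ 0.840

Indifference means u(660) = δ^4 · u(2114), so δ^4 = u(660)/u(2114).
Since u(x) = x^0.6, δ^4 = (660/2114)^0.6 = 0.31220^0.6 = 0.49735.
Hence δ = (0.49735)^(1/4) = 0.83978.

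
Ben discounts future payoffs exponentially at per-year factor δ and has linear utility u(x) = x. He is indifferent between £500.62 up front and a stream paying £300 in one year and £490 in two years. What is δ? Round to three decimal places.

Present value of the stream is 300·δ + 490·δ². Indifference gives 300δ + 490δ² = 500.62.
Rearranged: 490δ² + 300δ − 500.62 = 0.
The positive root is δ = [−300 + √(300² + 4·490·500.62)] / (2·490) = (−300 + 1034.995)/980 ≈ 0.750.

δ ≈ 0.750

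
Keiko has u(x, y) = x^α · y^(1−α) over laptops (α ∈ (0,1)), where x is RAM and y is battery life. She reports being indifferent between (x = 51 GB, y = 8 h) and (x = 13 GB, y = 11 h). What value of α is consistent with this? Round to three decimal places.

α ≈ 0.189

Indifference: 51^α · 8^(1−α) = 13^α · 11^(1−α).
(51/13)^α = (11/8)^(1−α); take logs: α·ln(51/13) = (1−α)·ln(11/8), i.e. α·1.366876 = (1−α)·0.318454.
Thus α·(1.685330) = 0.318454, so α = 0.318454/1.685330 ≈ 0.189.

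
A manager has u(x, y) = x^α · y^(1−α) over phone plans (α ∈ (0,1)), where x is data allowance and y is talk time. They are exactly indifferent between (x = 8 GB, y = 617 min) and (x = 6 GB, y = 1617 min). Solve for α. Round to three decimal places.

The Cobb–Douglas utilities coincide, so 8^α·617^(1−α) = 6^α·1617^(1−α).
(8/6)^α = (1617/617)^(1−α); take logs: α·ln(8/6) = (1−α)·ln(1617/617), i.e. α·0.287682 = (1−α)·0.963459.
With A = 0.287682 and B = 0.963459: α·A = (1−α)·B, so α = B/(A+B) = 0.963459/1.251141 ≈ 0.770.

α ≈ 0.770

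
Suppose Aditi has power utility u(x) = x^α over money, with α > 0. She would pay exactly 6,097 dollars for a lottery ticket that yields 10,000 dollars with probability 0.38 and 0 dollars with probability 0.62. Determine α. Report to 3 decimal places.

α ≈ 1.956

The lottery's expected utility is 0.38·u(10000) + 0.62·u(0) = 0.38·10000^α (since u(0) = 0 for α > 0).
Indifference: 6097^α = 0.38·10000^α, so (6097/10000)^α = 0.38.
Taking logs: α·ln(6097/10000) = ln(0.38), so α = -0.967584 / -0.494788 ≈ 1.956.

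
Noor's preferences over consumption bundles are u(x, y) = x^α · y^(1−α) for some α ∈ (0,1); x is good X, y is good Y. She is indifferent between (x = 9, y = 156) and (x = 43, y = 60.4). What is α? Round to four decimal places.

Set the two utilities equal: 9^α·156^(1−α) = 43^α·60.4^(1−α).
Taking logs: α·ln 9 + (1−α)·ln 156 = α·ln 43 + (1−α)·ln 60.4, i.e. α·-1.5639755 = (1−α)·-0.9488669.
Thus α·(-2.5128424) = -0.9488669, so α = -0.9488669/-2.5128424 ≈ 0.3776.

α ≈ 0.3776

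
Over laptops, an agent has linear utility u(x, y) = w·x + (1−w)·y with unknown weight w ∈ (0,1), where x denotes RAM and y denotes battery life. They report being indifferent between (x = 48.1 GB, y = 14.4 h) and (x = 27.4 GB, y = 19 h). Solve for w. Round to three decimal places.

Equating utilities: w·48.1 + (1−w)·14.4 = w·27.4 + (1−w)·19.
w·(48.1−27.4) = (1−w)·(19−14.4), i.e. w·20.7 = (1−w)·4.6.
So w/(1−w) = 4.6/20.7 = 0.2222, giving w = 4.6/(20.7+4.6) = 0.182.

w = 0.182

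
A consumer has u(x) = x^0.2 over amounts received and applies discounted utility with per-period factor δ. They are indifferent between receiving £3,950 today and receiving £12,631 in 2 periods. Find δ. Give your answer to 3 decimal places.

The payoff in 2 periods is discounted by δ^2, so u(3950) = δ^2·u(12631) and δ^2 = u(3950)/u(12631).
Since u(x) = x^0.2, δ^2 = (3950/12631)^0.2 = 0.31272^0.2 = 0.79256.
Taking the square root: δ = 0.79256^(1/2) ≈ 0.890.

δ ≈ 0.890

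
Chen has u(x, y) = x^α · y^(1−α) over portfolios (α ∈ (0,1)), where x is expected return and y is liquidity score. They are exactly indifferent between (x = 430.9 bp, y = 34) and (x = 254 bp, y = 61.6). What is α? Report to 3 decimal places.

α ≈ 0.529

Indifference: 430.9^α · 34^(1−α) = 254^α · 61.6^(1−α).
(430.9/254)^α = (61.6/34)^(1−α); take logs: α·ln(430.9/254) = (1−α)·ln(61.6/34), i.e. α·0.528542 = (1−α)·0.594301.
Thus α·(1.122843) = 0.594301, so α = 0.594301/1.122843 ≈ 0.529.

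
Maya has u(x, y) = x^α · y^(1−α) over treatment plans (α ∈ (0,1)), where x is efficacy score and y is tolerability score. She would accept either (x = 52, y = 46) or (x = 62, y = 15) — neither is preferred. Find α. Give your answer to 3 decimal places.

α ≈ 0.864

Set the two utilities equal: 52^α·46^(1−α) = 62^α·15^(1−α).
Taking logs: α·ln 52 + (1−α)·ln 46 = α·ln 62 + (1−α)·ln 15, i.e. α·-0.175891 = (1−α)·-1.120591.
So α/(1−α) = (-1.120591)/(-0.175891) = 6.370940, and α = 6.370940/7.370940 ≈ 0.864.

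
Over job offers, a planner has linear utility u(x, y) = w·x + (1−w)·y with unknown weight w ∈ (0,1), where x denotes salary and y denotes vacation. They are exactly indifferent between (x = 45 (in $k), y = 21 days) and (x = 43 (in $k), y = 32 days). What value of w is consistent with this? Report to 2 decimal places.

u(45,21) = u(43,32) means w·45 + (1−w)·21 = w·43 + (1−w)·32.
Collecting terms: w·2 = (1−w)·11.
The marginal rate of substitution is 11/2, so w = 11/(2+11) = 0.85.

w = 0.85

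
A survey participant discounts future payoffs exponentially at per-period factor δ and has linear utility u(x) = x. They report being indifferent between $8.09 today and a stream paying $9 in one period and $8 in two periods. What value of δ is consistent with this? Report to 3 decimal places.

δ ≈ 0.590

Equating present values: 8.09 = 9δ + 8δ².
Rearranged: 8δ² + 9δ − 8.09 = 0.
The positive root is δ = [−9 + √(9² + 4·8·8.09)] / (2·8) = (−9 + 18.436)/16 ≈ 0.590.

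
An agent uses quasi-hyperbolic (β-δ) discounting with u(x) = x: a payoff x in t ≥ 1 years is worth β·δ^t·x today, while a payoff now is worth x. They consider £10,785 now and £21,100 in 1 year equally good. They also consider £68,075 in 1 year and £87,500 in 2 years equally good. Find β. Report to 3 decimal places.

From the later pair, β·δ^1·68075 = β·δ^2·87500; dividing through, δ = 68075/87500 = 0.77800.
Substituting δ into 10785 = β·δ·21100: β = 10785/(16415.800) ≈ 0.657.

β ≈ 0.657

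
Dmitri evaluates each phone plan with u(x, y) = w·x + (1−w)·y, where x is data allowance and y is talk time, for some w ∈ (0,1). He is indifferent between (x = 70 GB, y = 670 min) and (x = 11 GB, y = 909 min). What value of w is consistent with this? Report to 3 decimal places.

u(70,670) = u(11,909) means w·70 + (1−w)·670 = w·11 + (1−w)·909.
Rearranging, 59·w − 239·(1−w) = 0.
So w/(1−w) = 239/59 = 4.0508, giving w = 239/(59+239) = 0.802.

w = 0.802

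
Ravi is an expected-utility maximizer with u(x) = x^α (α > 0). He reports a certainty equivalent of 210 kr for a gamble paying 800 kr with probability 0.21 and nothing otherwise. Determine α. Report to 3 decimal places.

EU(lottery) = 0.21·800^α + 0.79·0 = 0.21·800^α.
Indifference: 210^α = 0.21·800^α, so (210/800)^α = 0.21.
Taking logs: α·ln(210/800) = ln(0.21), so α = -1.560648 / -1.337504 ≈ 1.167.

α ≈ 1.167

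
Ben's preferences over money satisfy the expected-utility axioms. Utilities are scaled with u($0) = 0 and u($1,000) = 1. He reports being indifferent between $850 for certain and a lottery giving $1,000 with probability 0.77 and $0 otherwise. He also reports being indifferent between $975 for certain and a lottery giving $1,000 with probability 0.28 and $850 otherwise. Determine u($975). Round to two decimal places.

First, u($850) = 0.77·u($1,000) + 0.23·u($0) = 0.77.
Chaining: u($975) = 0.28·1.00 + 0.72·0.77 = 0.8344.

0.83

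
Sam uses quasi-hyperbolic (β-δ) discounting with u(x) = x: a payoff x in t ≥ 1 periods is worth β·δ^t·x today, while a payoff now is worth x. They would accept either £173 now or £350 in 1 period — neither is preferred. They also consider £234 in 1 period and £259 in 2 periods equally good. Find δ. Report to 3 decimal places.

δ ≈ 0.903

Both payoffs in the second observation are in the future, so β drops out: δ^1·234 = δ^2·259 ⇒ δ = 234/259 = 0.90347.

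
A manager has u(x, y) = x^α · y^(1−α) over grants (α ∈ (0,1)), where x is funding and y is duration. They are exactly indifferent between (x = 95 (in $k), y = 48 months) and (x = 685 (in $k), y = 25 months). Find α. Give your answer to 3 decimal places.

α ≈ 0.248

Set the two utilities equal: 95^α·48^(1−α) = 685^α·25^(1−α).
Rearrange to (95/685)^α = (25/48)^(1−α) and take logs: α·-1.975542 = (1−α)·-0.652325.
Thus α·(-2.627867) = -0.652325, so α = -0.652325/-2.627867 ≈ 0.248.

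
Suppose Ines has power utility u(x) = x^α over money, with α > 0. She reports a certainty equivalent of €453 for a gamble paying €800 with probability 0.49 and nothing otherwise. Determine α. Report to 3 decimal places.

α ≈ 1.254

EU(lottery) = 0.49·800^α + 0.51·0 = 0.49·800^α.
Equating: 453^α = 0.49·800^α, i.e. 0.5663^α = 0.49.
Take logs: α = ln 0.49 / ln(453/800) ≈ 1.25431.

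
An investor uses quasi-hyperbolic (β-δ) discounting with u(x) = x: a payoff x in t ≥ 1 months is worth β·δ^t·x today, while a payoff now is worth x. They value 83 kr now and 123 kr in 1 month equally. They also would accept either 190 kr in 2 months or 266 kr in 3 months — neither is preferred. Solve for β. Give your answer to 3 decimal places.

β ≈ 0.945

The second indifference involves only future payoffs, so β cancels: β·δ^2·190 = β·δ^3·266, giving δ = 190/266 = 0.71429.
Now use the now-vs-future pair: 83 = β·δ·123 gives β = 83/(0.71429·123) ≈ 0.945.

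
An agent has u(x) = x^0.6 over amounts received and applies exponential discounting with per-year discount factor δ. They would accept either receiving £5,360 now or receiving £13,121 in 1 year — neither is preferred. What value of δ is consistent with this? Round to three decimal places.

Indifference means u(5360) = δ · u(13121), so δ = u(5360)/u(13121).
With u(x) = x^0.6: δ = 5360^0.6/13121^0.6 = (5360/13121)^0.6 = 0.58441.

δ ≈ 0.584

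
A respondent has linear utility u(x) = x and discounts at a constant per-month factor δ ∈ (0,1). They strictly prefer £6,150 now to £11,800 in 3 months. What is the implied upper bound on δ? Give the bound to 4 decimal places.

The preference means 6150 > δ^3·11800.
Hence δ^3 < 6150/11800 = 0.52119, and x ↦ x^(1/3) is increasing on (0,∞).
δ < (6150/11800)^(1/3) ≈ 0.8048.

δ < 0.8048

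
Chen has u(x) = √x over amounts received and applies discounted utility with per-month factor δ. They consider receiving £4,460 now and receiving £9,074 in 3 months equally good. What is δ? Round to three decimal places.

δ ≈ 0.888

The payoff in 3 months is discounted by δ^3, so u(4460) = δ^3·u(9074) and δ^3 = u(4460)/u(9074).
With u(x) = √x: δ^3 = √4460/√9074 = √(4460/9074) = 0.70108.
So δ = 0.70108^(1/3) ≈ 0.888.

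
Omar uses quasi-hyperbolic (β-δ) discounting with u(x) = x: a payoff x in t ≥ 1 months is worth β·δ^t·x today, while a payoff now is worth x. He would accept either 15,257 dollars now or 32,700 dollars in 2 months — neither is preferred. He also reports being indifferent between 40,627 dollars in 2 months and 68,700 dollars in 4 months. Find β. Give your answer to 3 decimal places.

β ≈ 0.789

From the later pair, β·δ^2·40627 = β·δ^4·68700; dividing through, δ^2 = 40627/68700 = 0.59137, so δ = 0.76900.
Substituting δ into 15257 = β·δ^2·32700: β = 15257/(19337.742) ≈ 0.789.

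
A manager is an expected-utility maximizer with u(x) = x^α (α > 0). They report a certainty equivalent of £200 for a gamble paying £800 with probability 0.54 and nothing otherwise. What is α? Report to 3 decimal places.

α ≈ 0.444

Since u(0) = 0, the lottery's EU is 0.54·800^α.
Equating: 200^α = 0.54·800^α, i.e. 0.2500^α = 0.54.
Taking logs: α·ln(200/800) = ln(0.54), so α = -0.616186 / -1.386294 ≈ 0.444.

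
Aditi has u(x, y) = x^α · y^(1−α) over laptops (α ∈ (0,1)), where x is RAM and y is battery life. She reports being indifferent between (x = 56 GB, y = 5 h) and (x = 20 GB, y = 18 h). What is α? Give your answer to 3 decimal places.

α ≈ 0.554

Indifference: 56^α · 5^(1−α) = 20^α · 18^(1−α).
(56/20)^α = (18/5)^(1−α); take logs: α·ln(56/20) = (1−α)·ln(18/5), i.e. α·1.029619 = (1−α)·1.280934.
Thus α·(2.310553) = 1.280934, so α = 1.280934/2.310553 ≈ 0.554.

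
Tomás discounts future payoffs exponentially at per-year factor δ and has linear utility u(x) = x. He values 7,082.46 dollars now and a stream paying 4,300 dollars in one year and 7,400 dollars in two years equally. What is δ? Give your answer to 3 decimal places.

Present value of the stream is 4300·δ + 7400·δ². Indifference gives 4300δ + 7400δ² = 7082.46.
So 7400δ² + 4300δ − 7082.46 = 0.
δ = (−4300 + √(4300² + 4·7400·7082.46)) / (2·7400) = (−4300 + √228130816.00) / 14800 ≈ 0.730.

δ ≈ 0.730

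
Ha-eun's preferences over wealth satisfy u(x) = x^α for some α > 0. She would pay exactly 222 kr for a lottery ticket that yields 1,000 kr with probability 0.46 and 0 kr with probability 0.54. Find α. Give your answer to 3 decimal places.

Since u(0) = 0, the lottery's EU is 0.46·1000^α.
Setting u(222) equal to that: 222^α = 0.46·1000^α ⇒ (222/1000)^α = 0.46.
Taking logs: α·ln(222/1000) = ln(0.46), so α = -0.776529 / -1.505078 ≈ 0.516.

α ≈ 0.516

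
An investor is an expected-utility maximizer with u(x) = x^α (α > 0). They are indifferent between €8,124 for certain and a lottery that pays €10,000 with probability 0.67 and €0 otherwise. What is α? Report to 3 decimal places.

EU(lottery) = 0.67·10000^α + 0.33·0 = 0.67·10000^α.
Indifference: 8124^α = 0.67·10000^α, so (8124/10000)^α = 0.67.
Taking logs: α·ln(8124/10000) = ln(0.67), so α = -0.400478 / -0.207762 ≈ 1.928.

α ≈ 1.928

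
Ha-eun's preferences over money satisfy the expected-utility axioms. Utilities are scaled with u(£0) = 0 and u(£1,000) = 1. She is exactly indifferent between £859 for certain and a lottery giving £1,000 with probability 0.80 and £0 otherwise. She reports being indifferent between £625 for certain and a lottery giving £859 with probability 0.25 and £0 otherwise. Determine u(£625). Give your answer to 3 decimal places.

0.200

The first gamble pins u(£859): it must equal 0.80·1 + 0.20·0 = 0.80.
The second indifference gives u(£625) = 0.25·u(£859) + 0.75·u(£0) = 0.25·0.80 + 0.75·0.00 = 0.2000.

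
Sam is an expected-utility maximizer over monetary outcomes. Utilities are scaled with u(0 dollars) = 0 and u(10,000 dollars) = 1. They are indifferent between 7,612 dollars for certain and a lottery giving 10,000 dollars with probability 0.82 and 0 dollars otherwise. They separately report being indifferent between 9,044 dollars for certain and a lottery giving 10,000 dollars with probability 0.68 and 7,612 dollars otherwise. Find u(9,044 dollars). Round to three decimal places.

0.942

The first gamble pins u(7,612 dollars): it must equal 0.82·1 + 0.18·0 = 0.82.
The second indifference gives u(9,044 dollars) = 0.68·u(10,000 dollars) + 0.32·u(7,612 dollars) = 0.68·1.00 + 0.32·0.82 = 0.9424.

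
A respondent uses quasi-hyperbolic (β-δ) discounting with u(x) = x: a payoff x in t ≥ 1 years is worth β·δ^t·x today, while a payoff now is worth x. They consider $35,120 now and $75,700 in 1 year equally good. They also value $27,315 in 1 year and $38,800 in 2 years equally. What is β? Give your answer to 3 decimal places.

The second indifference involves only future payoffs, so β cancels: β·δ^1·27315 = β·δ^2·38800, giving δ = 27315/38800 = 0.70399.
Now use the now-vs-future pair: 35120 = β·δ·75700 gives β = 35120/(0.70399·75700) ≈ 0.659.

β ≈ 0.659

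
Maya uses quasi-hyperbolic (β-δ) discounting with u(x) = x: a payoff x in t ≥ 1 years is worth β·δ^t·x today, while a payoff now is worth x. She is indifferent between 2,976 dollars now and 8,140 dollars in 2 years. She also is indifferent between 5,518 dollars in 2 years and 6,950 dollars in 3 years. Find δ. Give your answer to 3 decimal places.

Both payoffs in the second observation are in the future, so β drops out: δ^2·5518 = δ^3·6950 ⇒ δ = 5518/6950 = 0.79396.

δ ≈ 0.794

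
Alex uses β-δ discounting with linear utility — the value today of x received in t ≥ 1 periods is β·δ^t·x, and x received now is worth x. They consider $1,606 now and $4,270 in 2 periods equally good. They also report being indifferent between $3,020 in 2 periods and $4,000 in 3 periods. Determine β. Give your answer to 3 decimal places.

β ≈ 0.660

Both payoffs in the second observation are in the future, so β drops out: δ^2·3020 = δ^3·4000 ⇒ δ = 3020/4000 = 0.75500.
The first indifference: 1606 = β·δ^2·4270, so β = 1606/(δ^2·4270) = 1606/(0.57003·4270) ≈ 0.660.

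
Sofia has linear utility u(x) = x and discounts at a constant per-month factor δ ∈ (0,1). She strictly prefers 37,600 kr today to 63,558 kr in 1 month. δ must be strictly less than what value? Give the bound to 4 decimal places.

Under u(x) = x this choice says 37600 > δ·63558.
Dividing through by 63558 gives δ < 0.59159.

δ < 0.5916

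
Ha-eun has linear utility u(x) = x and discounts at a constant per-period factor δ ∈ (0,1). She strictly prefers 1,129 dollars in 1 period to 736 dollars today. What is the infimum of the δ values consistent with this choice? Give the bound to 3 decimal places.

Under u(x) = x this choice says 736 < δ·1129.
Dividing through by 1129 gives δ > 0.65190.

δ > 0.652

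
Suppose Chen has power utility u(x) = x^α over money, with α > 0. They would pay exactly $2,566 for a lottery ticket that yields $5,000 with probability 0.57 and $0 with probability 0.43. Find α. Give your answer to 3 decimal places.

The lottery's expected utility is 0.57·u(5000) + 0.43·u(0) = 0.57·5000^α (since u(0) = 0 for α > 0).
Indifference: 2566^α = 0.57·5000^α, so (2566/5000)^α = 0.57.
Take logs: α = ln 0.57 / ln(2566/5000) ≈ 0.84264.

α ≈ 0.843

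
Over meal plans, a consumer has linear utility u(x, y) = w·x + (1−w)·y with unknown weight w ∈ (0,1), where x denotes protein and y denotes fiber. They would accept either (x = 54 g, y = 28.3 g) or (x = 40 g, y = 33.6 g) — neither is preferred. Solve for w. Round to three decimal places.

w = 0.275

Equating utilities: w·54 + (1−w)·28.3 = w·40 + (1−w)·33.6.
w·(54−40) = (1−w)·(33.6−28.3), i.e. w·14 = (1−w)·5.3.
The marginal rate of substitution is 5.3/14, so w = 5.3/(14+5.3) = 0.275.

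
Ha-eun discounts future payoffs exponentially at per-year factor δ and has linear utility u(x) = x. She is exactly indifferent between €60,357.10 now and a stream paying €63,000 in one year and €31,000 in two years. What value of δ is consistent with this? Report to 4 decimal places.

The stream is worth 63000δ + 31000δ² today, so 63000δ + 31000δ² = 60357.10.
So 31000δ² + 63000δ − 60357.10 = 0.
δ = (−63000 + √(63000² + 4·31000·60357.10)) / (2·31000) = (−63000 + √11453280400.00) / 62000 ≈ 0.7100.

δ ≈ 0.7100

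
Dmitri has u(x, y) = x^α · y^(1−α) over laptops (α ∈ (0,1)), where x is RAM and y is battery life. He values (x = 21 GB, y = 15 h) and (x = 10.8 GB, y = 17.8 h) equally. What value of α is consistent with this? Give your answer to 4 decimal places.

Indifference: 21^α · 15^(1−α) = 10.8^α · 17.8^(1−α).
Rearrange to (21/10.8)^α = (17.8/15)^(1−α) and take logs: α·0.6649763 = (1−α)·0.1711483.
Thus α·(0.8361246) = 0.1711483, so α = 0.1711483/0.8361246 ≈ 0.2047.

α ≈ 0.2047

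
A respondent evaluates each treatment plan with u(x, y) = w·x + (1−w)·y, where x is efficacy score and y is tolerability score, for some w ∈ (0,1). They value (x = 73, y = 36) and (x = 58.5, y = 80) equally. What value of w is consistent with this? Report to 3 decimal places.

w = 0.752

Indifference: w·73 + (1−w)·36 = w·58.5 + (1−w)·80.
w·(73−58.5) = (1−w)·(80−36), i.e. w·14.5 = (1−w)·44.
Hence w = 44/(14.5+44) = 44/58.5 = 0.752.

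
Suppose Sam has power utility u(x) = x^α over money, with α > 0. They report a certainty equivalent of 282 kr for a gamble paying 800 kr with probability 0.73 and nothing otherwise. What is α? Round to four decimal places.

Since u(0) = 0, the lottery's EU is 0.73·800^α.
Indifference: 282^α = 0.73·800^α, so (282/800)^α = 0.73.
α = ln(0.73) / ln(282/800) = -0.3147107/-1.0427047 ≈ 0.3018.

α ≈ 0.3018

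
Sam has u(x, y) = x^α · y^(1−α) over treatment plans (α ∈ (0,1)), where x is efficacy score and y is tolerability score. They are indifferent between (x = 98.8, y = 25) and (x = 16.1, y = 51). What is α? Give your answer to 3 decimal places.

α ≈ 0.282

Set the two utilities equal: 98.8^α·25^(1−α) = 16.1^α·51^(1−α).
Rearrange to (98.8/16.1)^α = (51/25)^(1−α) and take logs: α·1.814278 = (1−α)·0.712950.
So α/(1−α) = (0.712950)/(1.814278) = 0.392966, and α = 0.392966/1.392966 ≈ 0.282.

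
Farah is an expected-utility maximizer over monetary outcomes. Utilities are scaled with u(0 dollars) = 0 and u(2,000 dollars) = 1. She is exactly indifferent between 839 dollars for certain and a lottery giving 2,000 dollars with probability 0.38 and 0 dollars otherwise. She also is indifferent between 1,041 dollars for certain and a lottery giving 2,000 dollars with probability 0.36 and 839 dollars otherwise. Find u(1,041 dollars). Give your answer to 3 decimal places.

From the first indifference, u(839 dollars) = 0.38·u(2,000 dollars) + 0.62·u(0 dollars) = 0.38·1 + 0.62·0 = 0.38.
The second indifference gives u(1,041 dollars) = 0.36·u(2,000 dollars) + 0.64·u(839 dollars) = 0.36·1.00 + 0.64·0.38 = 0.6032.

0.603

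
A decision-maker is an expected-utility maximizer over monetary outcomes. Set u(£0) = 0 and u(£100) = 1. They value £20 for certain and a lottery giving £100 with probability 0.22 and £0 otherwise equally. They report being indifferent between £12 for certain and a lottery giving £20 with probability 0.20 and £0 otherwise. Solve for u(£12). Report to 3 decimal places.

From the first indifference, u(£20) = 0.22·u(£100) + 0.78·u(£0) = 0.22·1 + 0.78·0 = 0.22.
Then u(£12) = 0.20·u(£20) + 0.80·u(£0) = 0.20·0.22 + 0.80·0.00 = 0.0440.

0.044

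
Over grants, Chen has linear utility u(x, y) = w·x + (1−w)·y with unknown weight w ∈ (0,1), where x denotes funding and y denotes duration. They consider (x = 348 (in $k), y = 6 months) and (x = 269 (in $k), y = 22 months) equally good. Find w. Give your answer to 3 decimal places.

Indifference: w·348 + (1−w)·6 = w·269 + (1−w)·22.
Rearranging, 79·w − 16·(1−w) = 0.
The marginal rate of substitution is 16/79, so w = 16/(79+16) = 0.168.

w = 0.168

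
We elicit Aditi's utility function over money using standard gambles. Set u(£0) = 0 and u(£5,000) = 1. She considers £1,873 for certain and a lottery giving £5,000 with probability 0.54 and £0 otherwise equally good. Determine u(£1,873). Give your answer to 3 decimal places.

0.540

u(£1,873) equals the lottery's expected utility: 0.54·1 + 0.46·0 = 0.54.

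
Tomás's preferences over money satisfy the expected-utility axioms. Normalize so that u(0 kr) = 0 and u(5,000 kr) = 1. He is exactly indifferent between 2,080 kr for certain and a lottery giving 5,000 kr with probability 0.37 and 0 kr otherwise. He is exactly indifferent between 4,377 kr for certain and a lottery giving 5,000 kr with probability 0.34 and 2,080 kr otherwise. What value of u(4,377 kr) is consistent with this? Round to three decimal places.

0.584

From the first indifference, u(2,080 kr) = 0.37·u(5,000 kr) + 0.63·u(0 kr) = 0.37·1 + 0.63·0 = 0.37.
Chaining: u(4,377 kr) = 0.34·1.00 + 0.66·0.37 = 0.5842.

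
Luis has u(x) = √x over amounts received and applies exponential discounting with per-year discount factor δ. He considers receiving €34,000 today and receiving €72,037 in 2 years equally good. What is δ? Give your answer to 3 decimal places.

Indifference means u(34000) = δ^2 · u(72037), so δ^2 = u(34000)/u(72037).
With u(x) = √x: δ^2 = √34000/√72037 = √(34000/72037) = 0.68701.
Hence δ = (0.68701)^(1/2) = 0.82886.

δ ≈ 0.829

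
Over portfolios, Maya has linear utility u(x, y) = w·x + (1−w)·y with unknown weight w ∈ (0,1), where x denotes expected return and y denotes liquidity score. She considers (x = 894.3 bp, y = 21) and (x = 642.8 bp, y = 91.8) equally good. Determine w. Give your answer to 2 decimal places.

Equating utilities: w·894.3 + (1−w)·21 = w·642.8 + (1−w)·91.8.
Rearranging, 251.5·w − 70.8·(1−w) = 0.
So w/(1−w) = 70.8/251.5 = 0.2815, giving w = 70.8/(251.5+70.8) = 0.22.

w = 0.22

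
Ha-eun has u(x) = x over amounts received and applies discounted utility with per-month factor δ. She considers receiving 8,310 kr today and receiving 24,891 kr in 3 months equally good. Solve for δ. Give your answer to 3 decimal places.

δ ≈ 0.694

The payoff in 3 months is discounted by δ^3, so u(8310) = δ^3·u(24891) and δ^3 = u(8310)/u(24891).
With u(x) = x: δ^3 = 8310/24891 = 0.33386.
Taking the cube root: δ = 0.33386^(1/3) ≈ 0.694.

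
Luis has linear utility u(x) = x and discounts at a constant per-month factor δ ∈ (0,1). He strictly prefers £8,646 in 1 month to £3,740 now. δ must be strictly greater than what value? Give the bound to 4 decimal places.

δ > 0.4326

Comparing present values: 3740 < δ·8646.
So δ > 3740/8646 = 0.43257.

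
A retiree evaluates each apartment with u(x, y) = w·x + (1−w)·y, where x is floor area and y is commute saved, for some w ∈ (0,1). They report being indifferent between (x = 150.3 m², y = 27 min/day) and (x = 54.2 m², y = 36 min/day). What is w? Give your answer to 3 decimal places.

w = 0.086

u(150.3,27) = u(54.2,36) means w·150.3 + (1−w)·27 = w·54.2 + (1−w)·36.
Collecting terms: w·96.1 = (1−w)·9.
Hence w = 9/(96.1+9) = 9/105.1 = 0.086.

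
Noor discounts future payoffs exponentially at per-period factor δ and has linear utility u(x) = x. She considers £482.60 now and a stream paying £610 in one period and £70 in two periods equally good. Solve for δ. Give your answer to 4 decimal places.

δ ≈ 0.7300

Present value of the stream is 610·δ + 70·δ². Indifference gives 610δ + 70δ² = 482.60.
So 70δ² + 610δ − 482.60 = 0.
By the quadratic formula (taking the positive root), δ = (−610 + √507228.00) / 140 ≈ 0.7300.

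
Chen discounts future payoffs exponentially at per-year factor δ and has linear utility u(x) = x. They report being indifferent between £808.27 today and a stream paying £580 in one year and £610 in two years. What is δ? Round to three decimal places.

δ ≈ 0.770

Present value of the stream is 580·δ + 610·δ². Indifference gives 580δ + 610δ² = 808.27.
That is, 610δ² + 580δ − 808.27 = 0, a quadratic in δ.
δ = (−580 + √(580² + 4·610·808.27)) / (2·610) = (−580 + √2308578.80) / 1220 ≈ 0.770.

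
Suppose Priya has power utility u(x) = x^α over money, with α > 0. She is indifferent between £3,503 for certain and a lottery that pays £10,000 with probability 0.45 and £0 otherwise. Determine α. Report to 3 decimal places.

α ≈ 0.761

The lottery's expected utility is 0.45·u(10000) + 0.55·u(0) = 0.45·10000^α (since u(0) = 0 for α > 0).
Setting u(3503) equal to that: 3503^α = 0.45·10000^α ⇒ (3503/10000)^α = 0.45.
Taking logs: α·ln(3503/10000) = ln(0.45), so α = -0.798508 / -1.048965 ≈ 0.761.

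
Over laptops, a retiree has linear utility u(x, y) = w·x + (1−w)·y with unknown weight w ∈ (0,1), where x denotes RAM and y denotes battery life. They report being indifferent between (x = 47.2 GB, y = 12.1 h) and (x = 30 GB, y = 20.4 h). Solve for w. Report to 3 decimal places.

Indifference: w·47.2 + (1−w)·12.1 = w·30 + (1−w)·20.4.
Rearranging, 17.2·w − 8.3·(1−w) = 0.
Hence w = 8.3/(17.2+8.3) = 8.3/25.5 = 0.325.

w = 0.325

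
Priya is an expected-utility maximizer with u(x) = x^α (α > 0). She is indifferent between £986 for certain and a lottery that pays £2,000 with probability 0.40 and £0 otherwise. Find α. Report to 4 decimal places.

EU(lottery) = 0.40·2000^α + 0.60·0 = 0.40·2000^α.
Setting u(986) equal to that: 986^α = 0.40·2000^α ⇒ (986/2000)^α = 0.40.
α = ln(0.40) / ln(986/2000) = -0.9162907/-0.7072461 ≈ 1.2956.

α ≈ 1.2956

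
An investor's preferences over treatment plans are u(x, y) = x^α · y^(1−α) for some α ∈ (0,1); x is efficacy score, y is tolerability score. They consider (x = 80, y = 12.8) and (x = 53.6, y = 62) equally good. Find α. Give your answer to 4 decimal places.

α ≈ 0.7976

Indifference: 80^α · 12.8^(1−α) = 53.6^α · 62^(1−α).
Taking logs: α·ln 80 + (1−α)·ln 12.8 = α·ln 53.6 + (1−α)·ln 62, i.e. α·0.4004776 = (1−α)·1.5776892.
So α/(1−α) = (1.5776892)/(0.4004776) = 3.9395192, and α = 3.9395192/4.9395192 ≈ 0.7976.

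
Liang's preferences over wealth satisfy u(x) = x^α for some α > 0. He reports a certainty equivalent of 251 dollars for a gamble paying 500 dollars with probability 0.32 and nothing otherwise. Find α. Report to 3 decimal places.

α ≈ 1.653

The lottery's expected utility is 0.32·u(500) + 0.68·u(0) = 0.32·500^α (since u(0) = 0 for α > 0).
Setting u(251) equal to that: 251^α = 0.32·500^α ⇒ (251/500)^α = 0.32.
Take logs: α = ln 0.32 / ln(251/500) ≈ 1.65338.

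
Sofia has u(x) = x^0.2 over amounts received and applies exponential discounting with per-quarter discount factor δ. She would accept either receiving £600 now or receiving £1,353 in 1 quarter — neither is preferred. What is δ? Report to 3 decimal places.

Indifference means u(600) = δ · u(1353), so δ = u(600)/u(1353).
With u(x) = x^0.2: δ = 600^0.2/1353^0.2 = (600/1353)^0.2 = 0.84991.

δ ≈ 0.850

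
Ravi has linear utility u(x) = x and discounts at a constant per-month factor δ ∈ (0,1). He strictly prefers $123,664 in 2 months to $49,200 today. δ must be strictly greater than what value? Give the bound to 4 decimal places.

δ > 0.6308

Comparing present values: 49200 < δ^2·123664.
So δ^2 > 49200/123664 = 0.39785; taking the square root of both positive sides preserves the inequality.
δ > (49200/123664)^(1/2) ≈ 0.6308.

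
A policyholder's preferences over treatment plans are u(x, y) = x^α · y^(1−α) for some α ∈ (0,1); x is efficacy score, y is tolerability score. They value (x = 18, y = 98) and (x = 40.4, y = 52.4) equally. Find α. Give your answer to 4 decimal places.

The Cobb–Douglas utilities coincide, so 18^α·98^(1−α) = 40.4^α·52.4^(1−α).
Taking logs: α·ln 18 + (1−α)·ln 98 = α·ln 40.4 + (1−α)·ln 52.4, i.e. α·-0.8084580 = (1−α)·-0.6260609.
With A = -0.8084580 and B = -0.6260609: α·A = (1−α)·B, so α = B/(A+B) = -0.6260609/-1.4345189 ≈ 0.4364.

α ≈ 0.4364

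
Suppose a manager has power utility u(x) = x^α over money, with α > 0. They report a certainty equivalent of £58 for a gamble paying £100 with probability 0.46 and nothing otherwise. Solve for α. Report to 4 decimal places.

α ≈ 1.4255

The lottery's expected utility is 0.46·u(100) + 0.54·u(0) = 0.46·100^α (since u(0) = 0 for α > 0).
Setting u(58) equal to that: 58^α = 0.46·100^α ⇒ (58/100)^α = 0.46.
α = ln(0.46) / ln(58/100) = -0.7765288/-0.5447272 ≈ 1.4255.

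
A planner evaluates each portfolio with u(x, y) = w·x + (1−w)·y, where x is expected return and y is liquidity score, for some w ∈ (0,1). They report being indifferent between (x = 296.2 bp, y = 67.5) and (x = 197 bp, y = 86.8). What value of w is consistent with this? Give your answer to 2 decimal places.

Indifference: w·296.2 + (1−w)·67.5 = w·197 + (1−w)·86.8.
Rearranging, 99.2·w − 19.3·(1−w) = 0.
So w/(1−w) = 19.3/99.2 = 0.1946, giving w = 19.3/(99.2+19.3) = 0.16.

w = 0.16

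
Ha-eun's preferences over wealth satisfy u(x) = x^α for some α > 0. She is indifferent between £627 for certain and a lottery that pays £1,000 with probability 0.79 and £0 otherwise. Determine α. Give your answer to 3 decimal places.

EU(lottery) = 0.79·1000^α + 0.21·0 = 0.79·1000^α.
Equating: 627^α = 0.79·1000^α, i.e. 0.6270^α = 0.79.
α = ln(0.79) / ln(627/1000) = -0.235722/-0.466809 ≈ 0.505.

α ≈ 0.505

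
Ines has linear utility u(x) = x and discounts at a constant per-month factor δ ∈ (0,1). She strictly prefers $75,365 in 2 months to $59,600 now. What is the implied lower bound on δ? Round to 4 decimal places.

Comparing present values: 59600 < δ^2·75365.
Hence δ^2 > 59600/75365 = 0.79082, and x ↦ x^(1/2) is increasing on (0,∞).
δ > (59600/75365)^(1/2) ≈ 0.8893.

δ > 0.8893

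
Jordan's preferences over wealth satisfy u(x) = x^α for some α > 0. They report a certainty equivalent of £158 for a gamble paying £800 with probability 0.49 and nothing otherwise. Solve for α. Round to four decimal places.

α ≈ 0.4398

The lottery's expected utility is 0.49·u(800) + 0.51·u(0) = 0.49·800^α (since u(0) = 0 for α > 0).
Equating: 158^α = 0.49·800^α, i.e. 0.1975^α = 0.49.
Taking logs: α·ln(158/800) = ln(0.49), so α = -0.7133499 / -1.6220167 ≈ 0.4398.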